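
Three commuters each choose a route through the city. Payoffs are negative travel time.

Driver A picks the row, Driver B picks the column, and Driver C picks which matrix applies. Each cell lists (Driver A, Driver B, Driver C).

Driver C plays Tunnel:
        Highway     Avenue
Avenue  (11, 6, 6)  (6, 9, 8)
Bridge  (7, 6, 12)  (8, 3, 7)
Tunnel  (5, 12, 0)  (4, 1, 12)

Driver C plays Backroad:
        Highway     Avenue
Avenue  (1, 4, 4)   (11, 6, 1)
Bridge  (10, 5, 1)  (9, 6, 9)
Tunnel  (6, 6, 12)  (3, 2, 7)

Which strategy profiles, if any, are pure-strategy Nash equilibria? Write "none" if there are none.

Driver A against (Highway, Tunnel): payoffs 11, 7, 5 → best response Avenue.
Driver A against (Highway, Backroad): payoffs 1, 10, 6 → best response Bridge.
Driver A against (Avenue, Tunnel): payoffs 6, 8, 4 → best response Bridge.
Driver A against (Avenue, Backroad): payoffs 11, 9, 3 → best response Avenue.
Driver B against (Avenue, Tunnel): payoffs 6, 9 → best response Avenue.
Driver B against (Avenue, Backroad): payoffs 4, 6 → best response Avenue.
Driver B against (Bridge, Tunnel): payoffs 6, 3 → best response Highway.
Driver B against (Bridge, Backroad): payoffs 5, 6 → best response Avenue.
Driver B against (Tunnel, Tunnel): payoffs 12, 1 → best response Highway.
Driver B against (Tunnel, Backroad): payoffs 6, 2 → best response Highway.
Driver C against (Avenue, Highway): payoffs 6, 4 → best response Tunnel.
Driver C against (Avenue, Avenue): payoffs 8, 1 → best response Tunnel.
Driver C against (Bridge, Highway): payoffs 12, 1 → best response Tunnel.
Driver C against (Bridge, Avenue): payoffs 7, 9 → best response Backroad.
Driver C against (Tunnel, Highway): payoffs 0, 12 → best response Backroad.
Driver C against (Tunnel, Avenue): payoffs 12, 7 → best response Tunnel.
No profile is a mutual best response for all players.

This game has no pure Nash equilibrium.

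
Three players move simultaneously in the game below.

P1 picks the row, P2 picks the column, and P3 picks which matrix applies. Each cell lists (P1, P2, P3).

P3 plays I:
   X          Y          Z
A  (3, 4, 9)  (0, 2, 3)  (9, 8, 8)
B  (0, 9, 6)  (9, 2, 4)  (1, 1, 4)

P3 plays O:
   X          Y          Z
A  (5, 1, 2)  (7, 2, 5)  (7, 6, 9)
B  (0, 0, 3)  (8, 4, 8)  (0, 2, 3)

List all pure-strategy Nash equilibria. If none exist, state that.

(A, X, I): P2 can switch to Z (4 → 8). Not NE.
(A, X, O): P2 can switch to Y (1 → 2). Not NE.
(A, Y, I): P1 can switch to B (0 → 9). Not NE.
(A, Y, O): P1 can switch to B (7 → 8). Not NE.
(A, Z, I): P3 can switch to O (8 → 9). Not NE.
(A, Z, O): P1 gets 7, best alternative 0; P2 gets 6, best alternative 2; P3 gets 9, best alternative 8. No profitable deviation — NE.
(B, X, I): P1 can switch to A (0 → 3). Not NE.
(B, Y, O): P1 gets 8, best alternative 7; P2 gets 4, best alternative 2; P3 gets 8, best alternative 4. No profitable deviation — NE.
(The remaining 4 profiles each have a profitable deviation by the same check.)

(A, Z, O) and (B, Y, O)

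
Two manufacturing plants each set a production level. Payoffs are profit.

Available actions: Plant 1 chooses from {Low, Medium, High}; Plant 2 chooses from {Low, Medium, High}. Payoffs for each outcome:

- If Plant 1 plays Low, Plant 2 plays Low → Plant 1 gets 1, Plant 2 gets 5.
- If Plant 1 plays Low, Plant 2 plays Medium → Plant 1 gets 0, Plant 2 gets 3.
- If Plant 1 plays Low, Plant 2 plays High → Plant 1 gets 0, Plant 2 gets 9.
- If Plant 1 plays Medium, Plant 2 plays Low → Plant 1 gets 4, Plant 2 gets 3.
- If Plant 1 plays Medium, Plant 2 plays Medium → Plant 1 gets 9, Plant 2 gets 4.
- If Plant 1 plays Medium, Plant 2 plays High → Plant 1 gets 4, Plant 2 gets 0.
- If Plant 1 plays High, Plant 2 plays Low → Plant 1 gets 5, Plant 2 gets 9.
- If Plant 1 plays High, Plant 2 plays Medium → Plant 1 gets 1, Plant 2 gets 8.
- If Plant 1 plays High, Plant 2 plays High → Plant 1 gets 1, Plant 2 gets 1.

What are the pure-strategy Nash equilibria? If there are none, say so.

(Medium, Medium) and (High, Low)

(Low, Low): Plant 1 can switch to Medium (1 → 4). Not NE.
(Low, Medium): Plant 1 can switch to Medium (0 → 9). Not NE.
(Low, High): Plant 1 can switch to Medium (0 → 4). Not NE.
(Medium, Low): Plant 1 can switch to High (4 → 5). Not NE.
(Medium, Medium): Plant 1 gets 9, best alternative 1; Plant 2 gets 4, best alternative 3. No profitable deviation — NE.
(Medium, High): Plant 2 can switch to Low (0 → 3). Not NE.
(High, Low): Plant 1 gets 5, best alternative 4; Plant 2 gets 9, best alternative 8. No profitable deviation — NE.
(High, Medium): Plant 1 can switch to Medium (1 → 9). Not NE.
(The remaining 1 profile has a profitable deviation by the same check.)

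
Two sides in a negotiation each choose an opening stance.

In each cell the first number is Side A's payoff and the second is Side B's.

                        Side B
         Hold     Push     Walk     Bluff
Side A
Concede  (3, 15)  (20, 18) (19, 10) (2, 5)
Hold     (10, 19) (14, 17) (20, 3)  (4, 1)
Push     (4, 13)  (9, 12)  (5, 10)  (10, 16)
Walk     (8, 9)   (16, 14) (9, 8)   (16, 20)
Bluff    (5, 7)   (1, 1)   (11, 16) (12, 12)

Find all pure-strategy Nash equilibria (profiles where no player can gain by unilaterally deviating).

The pure Nash equilibria are (Concede, Push); (Hold, Hold); (Walk, Bluff).

For each strategy profile, look for a profitable unilateral deviation.
(Concede, Hold): Side A can switch to Hold (3 → 10). Not NE.
(Concede, Push): Side A gets 20, best alternative 16; Side B gets 18, best alternative 15. No profitable deviation — NE.
(Concede, Walk): Side A can switch to Hold (19 → 20). Not NE.
(Concede, Bluff): Side A can switch to Hold (2 → 4). Not NE.
(Hold, Hold): Side A gets 10, best alternative 8; Side B gets 19, best alternative 17. No profitable deviation — NE.
(Hold, Push): Side A can switch to Concede (14 → 20). Not NE.
(Hold, Walk): Side B can switch to Hold (3 → 19). Not NE.
(Hold, Bluff): Side A can switch to Push (4 → 10). Not NE.
(Walk, Bluff): Side A gets 16, best alternative 12; Side B gets 20, best alternative 14. No profitable deviation — NE.
(The remaining 11 profiles each have a profitable deviation by the same check.)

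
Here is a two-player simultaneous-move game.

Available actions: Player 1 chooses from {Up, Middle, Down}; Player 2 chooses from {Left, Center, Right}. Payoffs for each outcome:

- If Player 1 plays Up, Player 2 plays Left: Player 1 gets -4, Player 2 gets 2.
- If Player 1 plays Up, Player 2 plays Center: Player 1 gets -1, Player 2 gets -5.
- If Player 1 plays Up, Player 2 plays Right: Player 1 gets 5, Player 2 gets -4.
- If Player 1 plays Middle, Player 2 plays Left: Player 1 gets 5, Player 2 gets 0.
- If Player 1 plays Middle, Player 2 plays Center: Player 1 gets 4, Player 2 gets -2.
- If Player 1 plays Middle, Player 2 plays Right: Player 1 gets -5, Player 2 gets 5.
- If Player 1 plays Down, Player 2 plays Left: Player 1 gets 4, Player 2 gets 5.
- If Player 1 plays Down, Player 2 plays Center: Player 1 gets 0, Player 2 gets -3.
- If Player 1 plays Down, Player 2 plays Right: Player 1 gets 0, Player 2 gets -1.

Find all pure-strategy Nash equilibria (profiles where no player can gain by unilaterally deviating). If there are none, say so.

Check each profile: it is a Nash equilibrium iff no player can strictly gain by switching unilaterally.
(Up, Left): Player 1 can switch to Middle (-4 → 5). Not NE.
(Up, Center): Player 1 can switch to Middle (-1 → 4). Not NE.
(Up, Right): Player 2 can switch to Left (-4 → 2). Not NE.
(Middle, Left): Player 2 can switch to Right (0 → 5). Not NE.
(Middle, Center): Player 2 can switch to Left (-2 → 0). Not NE.
(Middle, Right): Player 1 can switch to Up (-5 → 5). Not NE.
(Down, Left): Player 1 can switch to Middle (4 → 5). Not NE.
(Down, Center): Player 1 can switch to Middle (0 → 4). Not NE.
(The remaining 1 profile has a profitable deviation by the same check.)

none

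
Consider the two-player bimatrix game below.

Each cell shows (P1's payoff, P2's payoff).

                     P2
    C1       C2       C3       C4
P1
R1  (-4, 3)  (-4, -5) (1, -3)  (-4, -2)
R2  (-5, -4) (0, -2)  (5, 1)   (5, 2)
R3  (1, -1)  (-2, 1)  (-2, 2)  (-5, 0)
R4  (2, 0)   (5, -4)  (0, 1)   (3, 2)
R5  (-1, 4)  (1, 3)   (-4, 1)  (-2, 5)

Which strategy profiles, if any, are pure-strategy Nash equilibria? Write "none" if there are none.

P1 against C1: payoffs -4, -5, 1, 2, -1 → best response R4.
P1 against C2: payoffs -4, 0, -2, 5, 1 → best response R4.
P1 against C3: payoffs 1, 5, -2, 0, -4 → best response R2.
P1 against C4: payoffs -4, 5, -5, 3, -2 → best response R2.
P2 against R1: payoffs 3, -5, -3, -2 → best response C1.
P2 against R2: payoffs -4, -2, 1, 2 → best response C4.
P2 against R3: payoffs -1, 1, 2, 0 → best response C3.
P2 against R4: payoffs 0, -4, 1, 2 → best response C4.
P2 against R5: payoffs 4, 3, 1, 5 → best response C4.
Mutual best responses: (R2, C4).

The unique pure-strategy Nash equilibrium is (R2, C4).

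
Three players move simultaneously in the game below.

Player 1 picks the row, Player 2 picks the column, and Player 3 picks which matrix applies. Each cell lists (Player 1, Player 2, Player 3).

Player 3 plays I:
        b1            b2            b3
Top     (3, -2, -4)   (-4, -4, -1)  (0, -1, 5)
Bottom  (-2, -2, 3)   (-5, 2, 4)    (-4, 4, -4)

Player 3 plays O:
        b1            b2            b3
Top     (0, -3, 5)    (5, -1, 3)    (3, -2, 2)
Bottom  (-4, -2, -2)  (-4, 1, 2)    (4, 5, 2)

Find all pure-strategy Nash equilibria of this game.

Pure-strategy Nash equilibria: (Top, b2, O); (Top, b3, I); (Bottom, b3, O)

Mark each player's best response to every combination of opponents' strategies; a profile where every player is best-responding is a pure Nash equilibrium.
Player 1 against (b1, I): payoffs 3, -2 → best response Top.
Player 1 against (b1, O): payoffs 0, -4 → best response Top.
Player 1 against (b2, I): payoffs -4, -5 → best response Top.
Player 1 against (b2, O): payoffs 5, -4 → best response Top.
Player 1 against (b3, I): payoffs 0, -4 → best response Top.
Player 1 against (b3, O): payoffs 3, 4 → best response Bottom.
Player 2 against (Top, I): payoffs -2, -4, -1 → best response b3.
Player 2 against (Top, O): payoffs -3, -1, -2 → best response b2.
Player 2 against (Bottom, I): payoffs -2, 2, 4 → best response b3.
Player 2 against (Bottom, O): payoffs -2, 1, 5 → best response b3.
Player 3 against (Top, b1): payoffs -4, 5 → best response O.
Player 3 against (Top, b2): payoffs -1, 3 → best response O.
Player 3 against (Top, b3): payoffs 5, 2 → best response I.
Player 3 against (Bottom, b1): payoffs 3, -2 → best response I.
Player 3 against (Bottom, b2): payoffs 4, 2 → best response I.
Player 3 against (Bottom, b3): payoffs -4, 2 → best response O.
Mutual best responses: (Top, b2, O); (Top, b3, I); (Bottom, b3, O).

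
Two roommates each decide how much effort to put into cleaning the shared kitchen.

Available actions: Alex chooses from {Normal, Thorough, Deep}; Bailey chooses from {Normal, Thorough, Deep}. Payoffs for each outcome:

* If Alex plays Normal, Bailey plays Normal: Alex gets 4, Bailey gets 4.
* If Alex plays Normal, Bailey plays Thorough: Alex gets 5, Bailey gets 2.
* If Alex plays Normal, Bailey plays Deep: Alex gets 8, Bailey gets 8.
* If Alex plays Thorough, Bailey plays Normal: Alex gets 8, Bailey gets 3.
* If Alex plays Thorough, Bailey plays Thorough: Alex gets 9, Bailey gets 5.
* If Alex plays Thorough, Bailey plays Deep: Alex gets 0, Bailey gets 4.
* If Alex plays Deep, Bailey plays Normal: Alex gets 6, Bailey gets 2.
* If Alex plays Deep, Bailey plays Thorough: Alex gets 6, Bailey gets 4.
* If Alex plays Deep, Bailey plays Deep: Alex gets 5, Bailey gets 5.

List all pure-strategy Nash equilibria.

Mark each player's best response to every combination of opponents' strategies; a profile where every player is best-responding is a pure Nash equilibrium.
Alex against Normal: payoffs 4, 8, 6 → best response Thorough.
Alex against Thorough: payoffs 5, 9, 6 → best response Thorough.
Alex against Deep: payoffs 8, 0, 5 → best response Normal.
Bailey against Normal: payoffs 4, 2, 8 → best response Deep.
Bailey against Thorough: payoffs 3, 5, 4 → best response Thorough.
Bailey against Deep: payoffs 2, 4, 5 → best response Deep.
Mutual best responses: (Normal, Deep); (Thorough, Thorough).

(Normal, Deep); (Thorough, Thorough)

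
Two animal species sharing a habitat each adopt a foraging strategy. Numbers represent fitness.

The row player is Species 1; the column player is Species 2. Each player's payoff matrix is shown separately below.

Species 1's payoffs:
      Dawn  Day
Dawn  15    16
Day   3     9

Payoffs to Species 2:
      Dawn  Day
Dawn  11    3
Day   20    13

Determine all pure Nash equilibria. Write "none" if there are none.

Mark each player's best response to every combination of opponents' strategies; a profile where every player is best-responding is a pure Nash equilibrium.
Species 1 against Dawn: payoffs 15, 3 → best response Dawn.
Species 1 against Day: payoffs 16, 9 → best response Dawn.
Species 2 against Dawn: payoffs 11, 3 → best response Dawn.
Species 2 against Day: payoffs 20, 13 → best response Dawn.
Mutual best responses: (Dawn, Dawn).

The unique pure-strategy Nash equilibrium is (Dawn, Dawn).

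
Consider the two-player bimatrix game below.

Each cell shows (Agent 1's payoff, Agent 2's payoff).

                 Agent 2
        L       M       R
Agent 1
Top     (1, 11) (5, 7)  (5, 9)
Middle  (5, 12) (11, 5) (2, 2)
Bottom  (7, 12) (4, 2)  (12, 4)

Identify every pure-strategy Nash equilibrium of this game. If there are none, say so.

For each player, find the best response to each opponent profile; mutual best responses are the pure NE.
Agent 1 against L: payoffs 1, 5, 7 → best response Bottom.
Agent 1 against M: payoffs 5, 11, 4 → best response Middle.
Agent 1 against R: payoffs 5, 2, 12 → best response Bottom.
Agent 2 against Top: payoffs 11, 7, 9 → best response L.
Agent 2 against Middle: payoffs 12, 5, 2 → best response L.
Agent 2 against Bottom: payoffs 12, 2, 4 → best response L.
Mutual best responses: (Bottom, L).

Pure NE: (Bottom, L)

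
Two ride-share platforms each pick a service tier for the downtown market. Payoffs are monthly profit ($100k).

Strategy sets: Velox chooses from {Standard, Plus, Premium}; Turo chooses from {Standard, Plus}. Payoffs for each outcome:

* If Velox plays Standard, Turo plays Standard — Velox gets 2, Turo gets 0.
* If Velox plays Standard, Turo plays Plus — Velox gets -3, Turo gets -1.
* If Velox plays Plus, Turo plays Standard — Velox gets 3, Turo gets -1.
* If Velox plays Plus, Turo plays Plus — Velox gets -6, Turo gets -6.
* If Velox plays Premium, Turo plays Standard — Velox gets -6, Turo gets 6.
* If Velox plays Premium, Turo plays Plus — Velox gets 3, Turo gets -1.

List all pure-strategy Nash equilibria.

Pure NE: (Plus, Standard)

(Standard, Standard): Velox can switch to Plus (2 → 3). Not NE.
(Standard, Plus): Velox can switch to Premium (-3 → 3). Not NE.
(Plus, Standard): Velox gets 3, best alternative 2; Turo gets -1, best alternative -6. No profitable deviation — NE.
(Plus, Plus): Velox can switch to Standard (-6 → -3). Not NE.
(Premium, Standard): Velox can switch to Standard (-6 → 2). Not NE.
(Premium, Plus): Turo can switch to Standard (-1 → 6). Not NE.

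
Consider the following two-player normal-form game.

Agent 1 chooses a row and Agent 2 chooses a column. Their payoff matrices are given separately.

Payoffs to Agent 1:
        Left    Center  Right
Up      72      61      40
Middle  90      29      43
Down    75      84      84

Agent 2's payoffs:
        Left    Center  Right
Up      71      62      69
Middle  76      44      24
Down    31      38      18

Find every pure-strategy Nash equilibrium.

Agent 1 against Left: payoffs 72, 90, 75 → best response Middle.
Agent 1 against Center: payoffs 61, 29, 84 → best response Down.
Agent 1 against Right: payoffs 40, 43, 84 → best response Down.
Agent 2 against Up: payoffs 71, 62, 69 → best response Left.
Agent 2 against Middle: payoffs 76, 44, 24 → best response Left.
Agent 2 against Down: payoffs 31, 38, 18 → best response Center.
Mutual best responses: (Middle, Left); (Down, Center).

Pure-strategy Nash equilibria: (Middle, Left); (Down, Center)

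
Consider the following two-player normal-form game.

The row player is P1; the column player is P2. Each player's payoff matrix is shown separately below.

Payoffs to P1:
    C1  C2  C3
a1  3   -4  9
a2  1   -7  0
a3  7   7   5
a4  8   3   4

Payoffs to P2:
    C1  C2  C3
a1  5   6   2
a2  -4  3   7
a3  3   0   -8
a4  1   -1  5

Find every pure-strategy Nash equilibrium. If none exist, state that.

No pure-strategy Nash equilibrium.

(a1, C1): P1 can switch to a3 (3 → 7). Not NE.
(a1, C2): P1 can switch to a3 (-4 → 7). Not NE.
(a1, C3): P2 can switch to C1 (2 → 5). Not NE.
(a2, C1): P1 can switch to a1 (1 → 3). Not NE.
(a2, C2): P1 can switch to a1 (-7 → -4). Not NE.
(a2, C3): P1 can switch to a1 (0 → 9). Not NE.
(The remaining 6 profiles each have a profitable deviation by the same check.)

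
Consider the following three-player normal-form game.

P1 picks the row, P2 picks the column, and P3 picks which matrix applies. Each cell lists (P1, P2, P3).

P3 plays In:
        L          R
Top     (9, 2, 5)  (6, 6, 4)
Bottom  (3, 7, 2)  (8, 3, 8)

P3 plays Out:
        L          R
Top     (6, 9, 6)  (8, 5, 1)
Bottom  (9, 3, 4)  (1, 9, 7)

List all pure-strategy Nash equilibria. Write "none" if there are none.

none

For each strategy profile, look for a profitable unilateral deviation.
(Top, L, In): P2 can switch to R (2 → 6). Not NE.
(Top, L, Out): P1 can switch to Bottom (6 → 9). Not NE.
(Top, R, In): P1 can switch to Bottom (6 → 8). Not NE.
(Top, R, Out): P2 can switch to L (5 → 9). Not NE.
(Bottom, L, In): P1 can switch to Top (3 → 9). Not NE.
(Bottom, L, Out): P2 can switch to R (3 → 9). Not NE.
(Bottom, R, In): P2 can switch to L (3 → 7). Not NE.
(Bottom, R, Out): P1 can switch to Top (1 → 8). Not NE.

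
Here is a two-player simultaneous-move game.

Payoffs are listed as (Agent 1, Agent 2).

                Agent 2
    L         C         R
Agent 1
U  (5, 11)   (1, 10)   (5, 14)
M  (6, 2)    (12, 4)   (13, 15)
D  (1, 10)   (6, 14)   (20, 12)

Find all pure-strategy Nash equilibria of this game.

There is no pure-strategy Nash equilibrium.

Agent 1 against L: payoffs 5, 6, 1 → best response M.
Agent 1 against C: payoffs 1, 12, 6 → best response M.
Agent 1 against R: payoffs 5, 13, 20 → best response D.
Agent 2 against U: payoffs 11, 10, 14 → best response R.
Agent 2 against M: payoffs 2, 4, 15 → best response R.
Agent 2 against D: payoffs 10, 14, 12 → best response C.
No profile is a mutual best response for all players.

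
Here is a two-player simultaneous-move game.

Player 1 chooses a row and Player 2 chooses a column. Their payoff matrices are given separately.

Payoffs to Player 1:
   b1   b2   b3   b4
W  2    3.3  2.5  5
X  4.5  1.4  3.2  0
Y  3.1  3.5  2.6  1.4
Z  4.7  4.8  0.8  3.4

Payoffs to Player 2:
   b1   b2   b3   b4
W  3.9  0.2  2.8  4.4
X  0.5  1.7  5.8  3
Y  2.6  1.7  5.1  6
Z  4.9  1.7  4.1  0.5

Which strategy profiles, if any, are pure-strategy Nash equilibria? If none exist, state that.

For each strategy profile, look for a profitable unilateral deviation.
(W, b1): Player 1 can switch to X (2 → 4.5). Not NE.
(W, b2): Player 1 can switch to Y (3.3 → 3.5). Not NE.
(W, b3): Player 1 can switch to X (2.5 → 3.2). Not NE.
(W, b4): Player 1 gets 5, best alternative 3.4; Player 2 gets 4.4, best alternative 3.9. No profitable deviation — NE.
(X, b1): Player 1 can switch to Z (4.5 → 4.7). Not NE.
(X, b2): Player 1 can switch to W (1.4 → 3.3). Not NE.
(X, b3): Player 1 gets 3.2, best alternative 2.6; Player 2 gets 5.8, best alternative 3. No profitable deviation — NE.
(X, b4): Player 1 can switch to W (0 → 5). Not NE.
(Y, b1): Player 1 can switch to X (3.1 → 4.5). Not NE.
(Y, b2): Player 1 can switch to Z (3.5 → 4.8). Not NE.
(Y, b3): Player 1 can switch to X (2.6 → 3.2). Not NE.
(Y, b4): Player 1 can switch to W (1.4 → 5). Not NE.
(Z, b1): Player 1 gets 4.7, best alternative 4.5; Player 2 gets 4.9, best alternative 4.1. No profitable deviation — NE.
(The remaining 3 profiles each have a profitable deviation by the same check.)

(W, b4); (X, b3); (Z, b1)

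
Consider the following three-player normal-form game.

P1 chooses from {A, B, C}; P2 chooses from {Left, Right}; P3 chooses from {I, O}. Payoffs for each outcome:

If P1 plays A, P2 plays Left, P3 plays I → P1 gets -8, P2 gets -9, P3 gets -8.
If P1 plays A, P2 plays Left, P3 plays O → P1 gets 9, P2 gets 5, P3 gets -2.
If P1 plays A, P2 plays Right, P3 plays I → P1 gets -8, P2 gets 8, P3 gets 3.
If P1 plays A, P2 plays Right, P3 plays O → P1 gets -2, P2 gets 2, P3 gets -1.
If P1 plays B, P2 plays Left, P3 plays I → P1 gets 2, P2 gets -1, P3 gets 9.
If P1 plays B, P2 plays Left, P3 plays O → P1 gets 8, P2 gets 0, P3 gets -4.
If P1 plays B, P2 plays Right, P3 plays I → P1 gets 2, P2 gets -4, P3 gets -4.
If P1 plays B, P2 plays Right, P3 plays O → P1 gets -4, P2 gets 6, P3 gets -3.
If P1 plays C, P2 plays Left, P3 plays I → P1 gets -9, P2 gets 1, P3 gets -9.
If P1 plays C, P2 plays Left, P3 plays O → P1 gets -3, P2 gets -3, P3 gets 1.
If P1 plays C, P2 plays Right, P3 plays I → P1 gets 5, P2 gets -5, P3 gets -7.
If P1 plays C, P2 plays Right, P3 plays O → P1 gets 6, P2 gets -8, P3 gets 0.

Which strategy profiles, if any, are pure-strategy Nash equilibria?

The pure Nash equilibria are (A, Left, O), (B, Left, I).

(A, Left, I): P1 can switch to B (-8 → 2). Not NE.
(A, Left, O): P1 gets 9, best alternative 8; P2 gets 5, best alternative 2; P3 gets -2, best alternative -8. No profitable deviation — NE.
(A, Right, I): P1 can switch to B (-8 → 2). Not NE.
(A, Right, O): P1 can switch to C (-2 → 6). Not NE.
(B, Left, I): P1 gets 2, best alternative -8; P2 gets -1, best alternative -4; P3 gets 9, best alternative -4. No profitable deviation — NE.
(B, Left, O): P1 can switch to A (8 → 9). Not NE.
(B, Right, I): P1 can switch to C (2 → 5). Not NE.
(B, Right, O): P1 can switch to A (-4 → -2). Not NE.
(C, Left, I): P1 can switch to A (-9 → -8). Not NE.
(C, Left, O): P1 can switch to A (-3 → 9). Not NE.
(C, Right, I): P2 can switch to Left (-5 → 1). Not NE.
(C, Right, O): P2 can switch to Left (-8 → -3). Not NE.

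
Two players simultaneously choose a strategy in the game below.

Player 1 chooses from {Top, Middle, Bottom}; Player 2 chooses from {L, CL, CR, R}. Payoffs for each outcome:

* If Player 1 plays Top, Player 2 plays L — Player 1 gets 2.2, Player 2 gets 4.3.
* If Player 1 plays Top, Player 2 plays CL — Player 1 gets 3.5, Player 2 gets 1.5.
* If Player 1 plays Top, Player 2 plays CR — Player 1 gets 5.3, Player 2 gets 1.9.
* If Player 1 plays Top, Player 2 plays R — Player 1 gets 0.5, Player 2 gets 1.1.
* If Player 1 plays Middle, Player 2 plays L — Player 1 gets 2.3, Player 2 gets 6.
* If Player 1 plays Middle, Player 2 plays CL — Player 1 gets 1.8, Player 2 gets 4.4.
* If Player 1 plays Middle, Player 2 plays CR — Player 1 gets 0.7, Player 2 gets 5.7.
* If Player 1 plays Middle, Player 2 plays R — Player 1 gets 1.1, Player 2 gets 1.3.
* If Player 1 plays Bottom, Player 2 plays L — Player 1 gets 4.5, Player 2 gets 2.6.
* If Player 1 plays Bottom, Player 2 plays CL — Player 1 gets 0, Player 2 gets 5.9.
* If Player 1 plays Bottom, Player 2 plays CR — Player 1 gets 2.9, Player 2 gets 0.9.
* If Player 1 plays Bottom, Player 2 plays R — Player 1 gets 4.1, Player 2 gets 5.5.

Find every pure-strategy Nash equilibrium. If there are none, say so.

No pure-strategy Nash equilibrium.

Mark each player's best response to every combination of opponents' strategies; a profile where every player is best-responding is a pure Nash equilibrium.
Player 1 against L: payoffs 2.2, 2.3, 4.5 → best response Bottom.
Player 1 against CL: payoffs 3.5, 1.8, 0 → best response Top.
Player 1 against CR: payoffs 5.3, 0.7, 2.9 → best response Top.
Player 1 against R: payoffs 0.5, 1.1, 4.1 → best response Bottom.
Player 2 against Top: payoffs 4.3, 1.5, 1.9, 1.1 → best response L.
Player 2 against Middle: payoffs 6, 4.4, 5.7, 1.3 → best response L.
Player 2 against Bottom: payoffs 2.6, 5.9, 0.9, 5.5 → best response CL.
No profile is a mutual best response for all players.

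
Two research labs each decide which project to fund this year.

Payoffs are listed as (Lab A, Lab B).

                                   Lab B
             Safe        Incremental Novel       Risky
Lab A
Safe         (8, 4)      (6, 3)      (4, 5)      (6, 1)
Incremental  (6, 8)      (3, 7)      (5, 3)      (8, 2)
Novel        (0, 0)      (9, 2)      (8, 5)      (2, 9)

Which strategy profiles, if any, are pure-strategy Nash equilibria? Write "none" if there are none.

Lab A against Safe: payoffs 8, 6, 0 → best response Safe.
Lab A against Incremental: payoffs 6, 3, 9 → best response Novel.
Lab A against Novel: payoffs 4, 5, 8 → best response Novel.
Lab A against Risky: payoffs 6, 8, 2 → best response Incremental.
Lab B against Safe: payoffs 4, 3, 5, 1 → best response Novel.
Lab B against Incremental: payoffs 8, 7, 3, 2 → best response Safe.
Lab B against Novel: payoffs 0, 2, 5, 9 → best response Risky.
No profile is a mutual best response for all players.

There is no pure-strategy Nash equilibrium.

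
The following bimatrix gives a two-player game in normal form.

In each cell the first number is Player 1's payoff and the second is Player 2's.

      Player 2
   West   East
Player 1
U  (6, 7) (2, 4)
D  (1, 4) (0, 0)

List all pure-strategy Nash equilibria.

Mark each player's best response to every combination of opponents' strategies; a profile where every player is best-responding is a pure Nash equilibrium.
Player 1 against West: payoffs 6, 1 → best response U.
Player 1 against East: payoffs 2, 0 → best response U.
Player 2 against U: payoffs 7, 4 → best response West.
Player 2 against D: payoffs 4, 0 → best response West.
Mutual best responses: (U, West).

(U, West)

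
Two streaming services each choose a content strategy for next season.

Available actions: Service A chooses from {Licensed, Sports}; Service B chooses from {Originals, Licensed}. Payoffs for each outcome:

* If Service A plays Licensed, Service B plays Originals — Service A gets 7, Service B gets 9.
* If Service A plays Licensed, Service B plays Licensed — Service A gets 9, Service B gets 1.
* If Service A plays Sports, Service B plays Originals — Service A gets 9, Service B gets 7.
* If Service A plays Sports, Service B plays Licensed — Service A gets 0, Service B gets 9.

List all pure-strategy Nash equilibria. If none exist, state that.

Check each profile: it is a Nash equilibrium iff no player can strictly gain by switching unilaterally.
(Licensed, Originals): Service A can switch to Sports (7 → 9). Not NE.
(Licensed, Licensed): Service B can switch to Originals (1 → 9). Not NE.
(Sports, Originals): Service B can switch to Licensed (7 → 9). Not NE.
(Sports, Licensed): Service A can switch to Licensed (0 → 9). Not NE.

No pure-strategy Nash equilibrium.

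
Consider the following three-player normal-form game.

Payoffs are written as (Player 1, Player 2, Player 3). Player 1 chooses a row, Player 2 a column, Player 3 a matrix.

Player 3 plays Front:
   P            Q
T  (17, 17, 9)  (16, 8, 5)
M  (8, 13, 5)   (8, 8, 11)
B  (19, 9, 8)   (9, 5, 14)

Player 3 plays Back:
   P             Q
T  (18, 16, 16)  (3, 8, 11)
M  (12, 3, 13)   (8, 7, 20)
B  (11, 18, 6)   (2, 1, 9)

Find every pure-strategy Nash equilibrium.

Mark each player's best response to every combination of opponents' strategies; a profile where every player is best-responding is a pure Nash equilibrium.
Player 1 against (P, Front): payoffs 17, 8, 19 → best response B.
Player 1 against (P, Back): payoffs 18, 12, 11 → best response T.
Player 1 against (Q, Front): payoffs 16, 8, 9 → best response T.
Player 1 against (Q, Back): payoffs 3, 8, 2 → best response M.
Player 2 against (T, Front): payoffs 17, 8 → best response P.
Player 2 against (T, Back): payoffs 16, 8 → best response P.
Player 2 against (M, Front): payoffs 13, 8 → best response P.
Player 2 against (M, Back): payoffs 3, 7 → best response Q.
Player 2 against (B, Front): payoffs 9, 5 → best response P.
Player 2 against (B, Back): payoffs 18, 1 → best response P.
Player 3 against (T, P): payoffs 9, 16 → best response Back.
Player 3 against (T, Q): payoffs 5, 11 → best response Back.
Player 3 against (M, P): payoffs 5, 13 → best response Back.
Player 3 against (M, Q): payoffs 11, 20 → best response Back.
Player 3 against (B, P): payoffs 8, 6 → best response Front.
Player 3 against (B, Q): payoffs 14, 9 → best response Front.
Mutual best responses: (T, P, Back); (M, Q, Back); (B, P, Front).

The pure Nash equilibria are (T, P, Back), (M, Q, Back), (B, P, Front).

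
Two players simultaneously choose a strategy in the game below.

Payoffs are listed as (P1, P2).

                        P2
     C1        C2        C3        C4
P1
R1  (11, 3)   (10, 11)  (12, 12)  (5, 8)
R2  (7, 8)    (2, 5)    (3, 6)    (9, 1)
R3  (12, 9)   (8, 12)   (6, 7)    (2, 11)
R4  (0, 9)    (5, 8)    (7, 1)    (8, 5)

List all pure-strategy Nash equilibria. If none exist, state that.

(R1, C3)

For each strategy profile, look for a profitable unilateral deviation.
(R1, C1): P1 can switch to R3 (11 → 12). Not NE.
(R1, C2): P2 can switch to C3 (11 → 12). Not NE.
(R1, C3): P1 gets 12, best alternative 7; P2 gets 12, best alternative 11. No profitable deviation — NE.
(R1, C4): P1 can switch to R2 (5 → 9). Not NE.
(R2, C1): P1 can switch to R1 (7 → 11). Not NE.
(R2, C2): P1 can switch to R1 (2 → 10). Not NE.
(R2, C3): P1 can switch to R1 (3 → 12). Not NE.
(The remaining 9 profiles each have a profitable deviation by the same check.)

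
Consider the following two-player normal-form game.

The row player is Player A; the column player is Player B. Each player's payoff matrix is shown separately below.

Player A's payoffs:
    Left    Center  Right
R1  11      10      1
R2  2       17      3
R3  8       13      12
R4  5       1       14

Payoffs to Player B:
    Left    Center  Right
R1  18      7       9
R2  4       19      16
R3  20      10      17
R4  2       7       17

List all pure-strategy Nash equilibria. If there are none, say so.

For each player, find the best response to each opponent profile; mutual best responses are the pure NE.
Player A against Left: payoffs 11, 2, 8, 5 → best response R1.
Player A against Center: payoffs 10, 17, 13, 1 → best response R2.
Player A against Right: payoffs 1, 3, 12, 14 → best response R4.
Player B against R1: payoffs 18, 7, 9 → best response Left.
Player B against R2: payoffs 4, 19, 16 → best response Center.
Player B against R3: payoffs 20, 10, 17 → best response Left.
Player B against R4: payoffs 2, 7, 17 → best response Right.
Mutual best responses: (R1, Left); (R2, Center); (R4, Right).

Pure-strategy Nash equilibria: (R1, Left) and (R2, Center) and (R4, Right)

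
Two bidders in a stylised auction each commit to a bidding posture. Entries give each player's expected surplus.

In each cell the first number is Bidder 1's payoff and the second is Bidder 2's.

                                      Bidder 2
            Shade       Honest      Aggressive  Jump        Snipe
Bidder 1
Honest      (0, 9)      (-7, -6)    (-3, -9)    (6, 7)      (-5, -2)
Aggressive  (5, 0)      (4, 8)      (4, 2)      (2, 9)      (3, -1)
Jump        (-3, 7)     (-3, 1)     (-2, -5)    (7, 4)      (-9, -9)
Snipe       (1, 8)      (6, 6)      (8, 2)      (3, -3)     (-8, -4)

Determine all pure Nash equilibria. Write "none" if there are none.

Bidder 1 against Shade: payoffs 0, 5, -3, 1 → best response Aggressive.
Bidder 1 against Honest: payoffs -7, 4, -3, 6 → best response Snipe.
Bidder 1 against Aggressive: payoffs -3, 4, -2, 8 → best response Snipe.
Bidder 1 against Jump: payoffs 6, 2, 7, 3 → best response Jump.
Bidder 1 against Snipe: payoffs -5, 3, -9, -8 → best response Aggressive.
Bidder 2 against Honest: payoffs 9, -6, -9, 7, -2 → best response Shade.
Bidder 2 against Aggressive: payoffs 0, 8, 2, 9, -1 → best response Jump.
Bidder 2 against Jump: payoffs 7, 1, -5, 4, -9 → best response Shade.
Bidder 2 against Snipe: payoffs 8, 6, 2, -3, -4 → best response Shade.
No profile is a mutual best response for all players.

This game has no pure Nash equilibrium.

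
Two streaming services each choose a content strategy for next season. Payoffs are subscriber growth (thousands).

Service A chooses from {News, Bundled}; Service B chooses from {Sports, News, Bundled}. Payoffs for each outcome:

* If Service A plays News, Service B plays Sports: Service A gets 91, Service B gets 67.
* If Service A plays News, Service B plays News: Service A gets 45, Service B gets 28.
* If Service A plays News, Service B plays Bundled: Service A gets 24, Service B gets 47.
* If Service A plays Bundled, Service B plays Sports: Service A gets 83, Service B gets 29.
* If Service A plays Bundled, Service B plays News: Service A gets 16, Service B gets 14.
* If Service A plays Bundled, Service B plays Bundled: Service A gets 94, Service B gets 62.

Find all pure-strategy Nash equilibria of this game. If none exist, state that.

Check each profile: it is a Nash equilibrium iff no player can strictly gain by switching unilaterally.
(News, Sports): Service A gets 91, best alternative 83; Service B gets 67, best alternative 47. No profitable deviation — NE.
(News, News): Service B can switch to Sports (28 → 67). Not NE.
(News, Bundled): Service A can switch to Bundled (24 → 94). Not NE.
(Bundled, Sports): Service A can switch to News (83 → 91). Not NE.
(Bundled, News): Service A can switch to News (16 → 45). Not NE.
(Bundled, Bundled): Service A gets 94, best alternative 24; Service B gets 62, best alternative 29. No profitable deviation — NE.

Pure-strategy Nash equilibria: (News, Sports); (Bundled, Bundled)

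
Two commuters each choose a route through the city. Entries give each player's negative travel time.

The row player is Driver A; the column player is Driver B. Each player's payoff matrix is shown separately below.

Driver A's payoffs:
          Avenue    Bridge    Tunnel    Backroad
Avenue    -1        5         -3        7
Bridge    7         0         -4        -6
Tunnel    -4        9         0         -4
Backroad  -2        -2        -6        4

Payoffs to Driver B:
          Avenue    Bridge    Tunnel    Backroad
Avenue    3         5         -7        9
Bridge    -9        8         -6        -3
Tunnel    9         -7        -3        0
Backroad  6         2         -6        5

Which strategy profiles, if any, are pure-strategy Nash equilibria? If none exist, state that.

Pure NE: (Avenue, Backroad)

(Avenue, Avenue): Driver A can switch to Bridge (-1 → 7). Not NE.
(Avenue, Bridge): Driver A can switch to Tunnel (5 → 9). Not NE.
(Avenue, Tunnel): Driver A can switch to Tunnel (-3 → 0). Not NE.
(Avenue, Backroad): Driver A gets 7, best alternative 4; Driver B gets 9, best alternative 5. No profitable deviation — NE.
(Bridge, Avenue): Driver B can switch to Bridge (-9 → 8). Not NE.
(Bridge, Bridge): Driver A can switch to Avenue (0 → 5). Not NE.
(Bridge, Tunnel): Driver A can switch to Avenue (-4 → -3). Not NE.
(Bridge, Backroad): Driver A can switch to Avenue (-6 → 7). Not NE.
(Tunnel, Avenue): Driver A can switch to Avenue (-4 → -1). Not NE.
(Tunnel, Bridge): Driver B can switch to Avenue (-7 → 9). Not NE.
(Tunnel, Tunnel): Driver B can switch to Avenue (-3 → 9). Not NE.
(Tunnel, Backroad): Driver A can switch to Avenue (-4 → 7). Not NE.
(Backroad, Avenue): Driver A can switch to Avenue (-2 → -1). Not NE.
(The remaining 3 profiles each have a profitable deviation by the same check.)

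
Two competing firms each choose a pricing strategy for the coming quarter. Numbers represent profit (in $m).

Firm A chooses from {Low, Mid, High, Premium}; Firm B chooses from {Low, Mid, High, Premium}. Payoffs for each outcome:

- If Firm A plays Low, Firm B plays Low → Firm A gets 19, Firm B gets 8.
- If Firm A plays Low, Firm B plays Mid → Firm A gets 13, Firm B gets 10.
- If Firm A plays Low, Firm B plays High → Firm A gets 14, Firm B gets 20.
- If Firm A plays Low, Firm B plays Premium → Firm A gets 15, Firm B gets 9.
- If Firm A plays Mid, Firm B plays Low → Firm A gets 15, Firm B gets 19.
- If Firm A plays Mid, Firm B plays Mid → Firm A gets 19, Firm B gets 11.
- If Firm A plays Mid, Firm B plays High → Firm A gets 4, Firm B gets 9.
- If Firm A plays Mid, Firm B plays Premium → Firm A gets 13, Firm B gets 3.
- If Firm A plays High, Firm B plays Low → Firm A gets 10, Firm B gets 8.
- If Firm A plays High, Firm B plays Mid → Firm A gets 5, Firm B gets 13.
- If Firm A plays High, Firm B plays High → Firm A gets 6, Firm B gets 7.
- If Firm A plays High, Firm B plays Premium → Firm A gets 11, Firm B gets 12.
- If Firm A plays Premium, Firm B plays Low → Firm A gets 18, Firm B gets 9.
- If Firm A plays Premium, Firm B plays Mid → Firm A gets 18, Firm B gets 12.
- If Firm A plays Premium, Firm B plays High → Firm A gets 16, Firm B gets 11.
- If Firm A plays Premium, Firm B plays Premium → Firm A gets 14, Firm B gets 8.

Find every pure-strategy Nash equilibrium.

No pure-strategy Nash equilibrium.

Firm A against Low: payoffs 19, 15, 10, 18 → best response Low.
Firm A against Mid: payoffs 13, 19, 5, 18 → best response Mid.
Firm A against High: payoffs 14, 4, 6, 16 → best response Premium.
Firm A against Premium: payoffs 15, 13, 11, 14 → best response Low.
Firm B against Low: payoffs 8, 10, 20, 9 → best response High.
Firm B against Mid: payoffs 19, 11, 9, 3 → best response Low.
Firm B against High: payoffs 8, 13, 7, 12 → best response Mid.
Firm B against Premium: payoffs 9, 12, 11, 8 → best response Mid.
No profile is a mutual best response for all players.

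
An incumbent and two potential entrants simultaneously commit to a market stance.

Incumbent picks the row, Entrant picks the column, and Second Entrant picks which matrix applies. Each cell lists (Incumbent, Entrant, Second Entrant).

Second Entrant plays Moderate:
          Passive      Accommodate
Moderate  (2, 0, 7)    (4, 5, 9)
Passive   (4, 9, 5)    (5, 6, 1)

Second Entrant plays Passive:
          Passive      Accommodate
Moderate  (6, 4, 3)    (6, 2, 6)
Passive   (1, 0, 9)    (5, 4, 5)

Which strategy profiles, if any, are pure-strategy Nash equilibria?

Incumbent against (Passive, Moderate): payoffs 2, 4 → best response Passive.
Incumbent against (Passive, Passive): payoffs 6, 1 → best response Moderate.
Incumbent against (Accommodate, Moderate): payoffs 4, 5 → best response Passive.
Incumbent against (Accommodate, Passive): payoffs 6, 5 → best response Moderate.
Entrant against (Moderate, Moderate): payoffs 0, 5 → best response Accommodate.
Entrant against (Moderate, Passive): payoffs 4, 2 → best response Passive.
Entrant against (Passive, Moderate): payoffs 9, 6 → best response Passive.
Entrant against (Passive, Passive): payoffs 0, 4 → best response Accommodate.
Second Entrant against (Moderate, Passive): payoffs 7, 3 → best response Moderate.
Second Entrant against (Moderate, Accommodate): payoffs 9, 6 → best response Moderate.
Second Entrant against (Passive, Passive): payoffs 5, 9 → best response Passive.
Second Entrant against (Passive, Accommodate): payoffs 1, 5 → best response Passive.
No profile is a mutual best response for all players.

No pure-strategy Nash equilibrium.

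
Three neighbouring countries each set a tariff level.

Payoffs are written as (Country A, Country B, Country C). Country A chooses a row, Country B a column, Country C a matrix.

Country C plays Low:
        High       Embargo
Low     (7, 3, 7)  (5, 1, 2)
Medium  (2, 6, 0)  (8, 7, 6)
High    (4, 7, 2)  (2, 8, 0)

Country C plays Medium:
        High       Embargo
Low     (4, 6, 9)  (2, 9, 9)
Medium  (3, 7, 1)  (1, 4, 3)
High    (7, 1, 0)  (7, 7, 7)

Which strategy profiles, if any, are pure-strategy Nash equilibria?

(Low, High, Low): Country C can switch to Medium (7 → 9). Not NE.
(Low, High, Medium): Country A can switch to High (4 → 7). Not NE.
(Low, Embargo, Low): Country A can switch to Medium (5 → 8). Not NE.
(Low, Embargo, Medium): Country A can switch to High (2 → 7). Not NE.
(Medium, High, Low): Country A can switch to Low (2 → 7). Not NE.
(Medium, High, Medium): Country A can switch to Low (3 → 4). Not NE.
(Medium, Embargo, Low): Country A gets 8, best alternative 5; Country B gets 7, best alternative 6; Country C gets 6, best alternative 3. No profitable deviation — NE.
(Medium, Embargo, Medium): Country A can switch to Low (1 → 2). Not NE.
(High, High, Low): Country A can switch to Low (4 → 7). Not NE.
(High, Embargo, Medium): Country A gets 7, best alternative 2; Country B gets 7, best alternative 1; Country C gets 7, best alternative 0. No profitable deviation — NE.
(The remaining 2 profiles each have a profitable deviation by the same check.)

Pure-strategy Nash equilibria: (Medium, Embargo, Low); (High, Embargo, Medium)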